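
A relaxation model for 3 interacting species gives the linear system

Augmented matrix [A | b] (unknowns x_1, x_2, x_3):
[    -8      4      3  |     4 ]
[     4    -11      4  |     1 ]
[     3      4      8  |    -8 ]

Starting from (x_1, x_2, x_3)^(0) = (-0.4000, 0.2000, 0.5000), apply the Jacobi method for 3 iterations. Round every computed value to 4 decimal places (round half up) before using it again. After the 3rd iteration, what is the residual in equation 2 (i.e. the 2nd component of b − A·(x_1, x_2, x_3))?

-1.0915

Iteration 1:
  x_1 = (4 - (4)·0.2000 - (3)·0.5000) / (-8) = -0.2125
  x_2 = (1 - (4)·-0.4000 - (4)·0.5000) / (-11) = -0.0545
  x_3 = (-8 - (3)·-0.4000 - (4)·0.2000) / (8) = -0.9500
Iteration 2:
  x_1 = (4 - (4)·-0.0545 - (3)·-0.9500) / (-8) = -0.8835
  x_2 = (1 - (4)·-0.2125 - (4)·-0.9500) / (-11) = -0.5136
  x_3 = (-8 - (3)·-0.2125 - (4)·-0.0545) / (8) = -0.8931
Iteration 3:
  x_1 = (4 - (4)·-0.5136 - (3)·-0.8931) / (-8) = -1.0917
  x_2 = (1 - (4)·-0.8835 - (4)·-0.8931) / (-11) = -0.7369
  x_3 = (-8 - (3)·-0.8835 - (4)·-0.5136) / (8) = -0.4119
Residual b − A·x = (-0.5503, -1.0915, 1.5179)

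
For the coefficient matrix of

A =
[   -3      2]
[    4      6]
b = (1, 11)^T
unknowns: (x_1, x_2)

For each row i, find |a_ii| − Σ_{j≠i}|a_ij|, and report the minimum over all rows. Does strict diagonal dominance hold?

1

row 1: |-3| − (2) = 1
row 2: |6| − (4) = 2
minimum over rows = 1 → strictly diagonally dominant (convergence guaranteed)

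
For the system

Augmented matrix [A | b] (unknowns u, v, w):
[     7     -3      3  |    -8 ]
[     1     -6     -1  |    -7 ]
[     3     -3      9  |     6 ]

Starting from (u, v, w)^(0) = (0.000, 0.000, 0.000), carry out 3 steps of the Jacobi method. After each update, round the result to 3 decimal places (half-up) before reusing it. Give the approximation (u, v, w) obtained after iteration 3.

(-1.388, 0.772, 1.265)

Iteration 1:
  u = (-8 - (-3)·0.000 - (3)·0.000) / (7) = -1.143
  v = (-7 - (1)·0.000 - (-1)·0.000) / (-6) = 1.167
  w = (6 - (3)·0.000 - (-3)·0.000) / (9) = 0.667
Iteration 2:
  u = (-8 - (-3)·1.167 - (3)·0.667) / (7) = -0.929
  v = (-7 - (1)·-1.143 - (-1)·0.667) / (-6) = 0.865
  w = (6 - (3)·-1.143 - (-3)·1.167) / (9) = 1.437
Iteration 3:
  u = (-8 - (-3)·0.865 - (3)·1.437) / (7) = -1.388
  v = (-7 - (1)·-0.929 - (-1)·1.437) / (-6) = 0.772
  w = (6 - (3)·-0.929 - (-3)·0.865) / (9) = 1.265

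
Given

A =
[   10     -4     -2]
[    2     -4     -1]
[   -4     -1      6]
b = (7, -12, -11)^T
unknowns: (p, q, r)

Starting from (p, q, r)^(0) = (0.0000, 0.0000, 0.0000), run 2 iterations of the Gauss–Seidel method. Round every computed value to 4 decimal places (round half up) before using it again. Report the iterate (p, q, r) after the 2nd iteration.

(1.8783, 4.1412, 0.1091)

Iteration 1:
  p = (7 - (-4)·0.0000 - (-2)·0.0000) / (10) = 0.7000
  q = (-12 - (2)·0.7000 - (-1)·0.0000) / (-4) = 3.3500
  r = (-11 - (-4)·0.7000 - (-1)·3.3500) / (6) = -0.8083
Iteration 2:
  p = (7 - (-4)·3.3500 - (-2)·-0.8083) / (10) = 1.8783
  q = (-12 - (2)·1.8783 - (-1)·-0.8083) / (-4) = 4.1412
  r = (-11 - (-4)·1.8783 - (-1)·4.1412) / (6) = 0.1091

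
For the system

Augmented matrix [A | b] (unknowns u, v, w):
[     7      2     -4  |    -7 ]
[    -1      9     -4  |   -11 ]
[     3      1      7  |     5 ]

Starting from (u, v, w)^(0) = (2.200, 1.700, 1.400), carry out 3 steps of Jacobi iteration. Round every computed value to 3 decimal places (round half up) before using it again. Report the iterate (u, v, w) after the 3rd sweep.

(0.036, -0.881, 1.430)

Iteration 1:
  u = (-7 - (2)·1.700 - (-4)·1.400) / (7) = -0.686
  v = (-11 - (-1)·2.200 - (-4)·1.400) / (9) = -0.356
  w = (5 - (3)·2.200 - (1)·1.700) / (7) = -0.471
Iteration 2:
  u = (-7 - (2)·-0.356 - (-4)·-0.471) / (7) = -1.167
  v = (-11 - (-1)·-0.686 - (-4)·-0.471) / (9) = -1.508
  w = (5 - (3)·-0.686 - (1)·-0.356) / (7) = 1.059
Iteration 3:
  u = (-7 - (2)·-1.508 - (-4)·1.059) / (7) = 0.036
  v = (-11 - (-1)·-1.167 - (-4)·1.059) / (9) = -0.881
  w = (5 - (3)·-1.167 - (1)·-1.508) / (7) = 1.430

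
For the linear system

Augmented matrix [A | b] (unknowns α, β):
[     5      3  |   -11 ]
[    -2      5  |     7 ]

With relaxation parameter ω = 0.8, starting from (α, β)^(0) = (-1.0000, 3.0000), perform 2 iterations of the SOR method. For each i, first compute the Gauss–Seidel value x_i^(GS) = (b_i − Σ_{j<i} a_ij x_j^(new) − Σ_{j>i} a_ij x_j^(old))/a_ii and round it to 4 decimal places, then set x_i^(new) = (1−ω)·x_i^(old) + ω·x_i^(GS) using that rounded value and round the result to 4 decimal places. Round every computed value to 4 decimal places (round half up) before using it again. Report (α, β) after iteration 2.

Iteration 1:
  α: GS value = (-11 - (3)·3.0000) / (5) = -4.0000;  α ← (1−ω)·-1.0000 + ω·-4.0000 = -3.4000
  β: GS value = (7 - (-2)·-3.4000) / (5) = 0.0400;  β ← (1−ω)·3.0000 + ω·0.0400 = 0.6320
Iteration 2:
  α: GS value = (-11 - (3)·0.6320) / (5) = -2.5792;  α ← (1−ω)·-3.4000 + ω·-2.5792 = -2.7434
  β: GS value = (7 - (-2)·-2.7434) / (5) = 0.3026;  β ← (1−ω)·0.6320 + ω·0.3026 = 0.3685

(-2.7434, 0.3685)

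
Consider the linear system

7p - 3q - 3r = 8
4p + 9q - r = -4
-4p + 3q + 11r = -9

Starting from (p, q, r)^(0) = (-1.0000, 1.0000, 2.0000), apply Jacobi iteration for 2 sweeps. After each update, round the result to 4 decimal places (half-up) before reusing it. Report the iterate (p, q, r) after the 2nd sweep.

(0.6147, -1.6854, 0.0043)

Iteration 1:
  p = (8 - (-3)·1.0000 - (-3)·2.0000) / (7) = 2.4286
  q = (-4 - (4)·-1.0000 - (-1)·2.0000) / (9) = 0.2222
  r = (-9 - (-4)·-1.0000 - (3)·1.0000) / (11) = -1.4545
Iteration 2:
  p = (8 - (-3)·0.2222 - (-3)·-1.4545) / (7) = 0.6147
  q = (-4 - (4)·2.4286 - (-1)·-1.4545) / (9) = -1.6854
  r = (-9 - (-4)·2.4286 - (3)·0.2222) / (11) = 0.0043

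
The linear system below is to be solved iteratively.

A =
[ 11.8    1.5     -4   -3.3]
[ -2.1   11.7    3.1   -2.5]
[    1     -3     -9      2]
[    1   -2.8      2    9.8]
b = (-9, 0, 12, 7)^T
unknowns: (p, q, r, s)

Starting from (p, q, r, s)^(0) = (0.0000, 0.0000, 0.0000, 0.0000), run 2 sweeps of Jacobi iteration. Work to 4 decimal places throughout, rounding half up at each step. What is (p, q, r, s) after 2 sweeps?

(-1.0149, 0.3690, -1.2593, 1.0642)

Iteration 1:
  p = (-9 - (1.5)·0.0000 - (-4)·0.0000 - (-3.3)·0.0000) / (11.8) = -0.7627
  q = (0 - (-2.1)·0.0000 - (3.1)·0.0000 - (-2.5)·0.0000) / (11.7) = 0.0000
  r = (12 - (1)·0.0000 - (-3)·0.0000 - (2)·0.0000) / (-9) = -1.3333
  s = (7 - (1)·0.0000 - (-2.8)·0.0000 - (2)·0.0000) / (9.8) = 0.7143
Iteration 2:
  p = (-9 - (1.5)·0.0000 - (-4)·-1.3333 - (-3.3)·0.7143) / (11.8) = -1.0149
  q = (0 - (-2.1)·-0.7627 - (3.1)·-1.3333 - (-2.5)·0.7143) / (11.7) = 0.3690
  r = (12 - (1)·-0.7627 - (-3)·0.0000 - (2)·0.7143) / (-9) = -1.2593
  s = (7 - (1)·-0.7627 - (-2.8)·0.0000 - (2)·-1.3333) / (9.8) = 1.0642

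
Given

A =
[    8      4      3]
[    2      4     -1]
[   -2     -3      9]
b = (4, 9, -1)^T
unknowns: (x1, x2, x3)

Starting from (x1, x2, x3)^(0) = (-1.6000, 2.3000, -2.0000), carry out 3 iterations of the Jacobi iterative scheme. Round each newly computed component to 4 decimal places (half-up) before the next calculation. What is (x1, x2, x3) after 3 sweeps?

Iteration 1:
  x1 = (4 - (4)·2.3000 - (3)·-2.0000) / (8) = 0.1000
  x2 = (9 - (2)·-1.6000 - (-1)·-2.0000) / (4) = 2.5500
  x3 = (-1 - (-2)·-1.6000 - (-3)·2.3000) / (9) = 0.3000
Iteration 2:
  x1 = (4 - (4)·2.5500 - (3)·0.3000) / (8) = -0.8875
  x2 = (9 - (2)·0.1000 - (-1)·0.3000) / (4) = 2.2750
  x3 = (-1 - (-2)·0.1000 - (-3)·2.5500) / (9) = 0.7611
Iteration 3:
  x1 = (4 - (4)·2.2750 - (3)·0.7611) / (8) = -0.9229
  x2 = (9 - (2)·-0.8875 - (-1)·0.7611) / (4) = 2.8840
  x3 = (-1 - (-2)·-0.8875 - (-3)·2.2750) / (9) = 0.4500

(-0.9229, 2.8840, 0.4500)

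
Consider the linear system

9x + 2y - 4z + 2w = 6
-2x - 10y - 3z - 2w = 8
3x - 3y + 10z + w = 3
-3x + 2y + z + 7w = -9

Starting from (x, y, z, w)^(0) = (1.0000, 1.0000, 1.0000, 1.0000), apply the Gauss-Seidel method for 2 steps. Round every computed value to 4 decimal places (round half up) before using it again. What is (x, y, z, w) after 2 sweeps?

Iteration 1:
  x = (6 - (2)·1.0000 - (-4)·1.0000 - (2)·1.0000) / (9) = 0.6667
  y = (8 - (-2)·0.6667 - (-3)·1.0000 - (-2)·1.0000) / (-10) = -1.4333
  z = (3 - (3)·0.6667 - (-3)·-1.4333 - (1)·1.0000) / (10) = -0.4300
  w = (-9 - (-3)·0.6667 - (2)·-1.4333 - (1)·-0.4300) / (7) = -0.5290
Iteration 2:
  x = (6 - (2)·-1.4333 - (-4)·-0.4300 - (2)·-0.5290) / (9) = 0.9116
  y = (8 - (-2)·0.9116 - (-3)·-0.4300 - (-2)·-0.5290) / (-10) = -0.7475
  z = (3 - (3)·0.9116 - (-3)·-0.7475 - (1)·-0.5290) / (10) = -0.1448
  w = (-9 - (-3)·0.9116 - (2)·-0.7475 - (1)·-0.1448) / (7) = -0.6608

(0.9116, -0.7475, -0.1448, -0.6608)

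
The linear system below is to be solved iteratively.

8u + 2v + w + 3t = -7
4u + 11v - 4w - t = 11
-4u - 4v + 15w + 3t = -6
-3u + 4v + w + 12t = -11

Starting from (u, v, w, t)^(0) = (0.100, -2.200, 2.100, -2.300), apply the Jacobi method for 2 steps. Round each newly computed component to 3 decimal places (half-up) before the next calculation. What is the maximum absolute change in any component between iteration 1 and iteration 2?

1.342

Iteration 1:
  u = (-7 - (2)·-2.200 - (1)·2.100 - (3)·-2.300) / (8) = 0.275
  v = (11 - (4)·0.100 - (-4)·2.100 - (-1)·-2.300) / (11) = 1.518
  w = (-6 - (-4)·0.100 - (-4)·-2.200 - (3)·-2.300) / (15) = -0.500
  t = (-11 - (-3)·0.100 - (4)·-2.200 - (1)·2.100) / (12) = -0.333
Iteration 2:
  u = (-7 - (2)·1.518 - (1)·-0.500 - (3)·-0.333) / (8) = -1.067
  v = (11 - (4)·0.275 - (-4)·-0.500 - (-1)·-0.333) / (11) = 0.688
  w = (-6 - (-4)·0.275 - (-4)·1.518 - (3)·-0.333) / (15) = 0.145
  t = (-11 - (-3)·0.275 - (4)·1.518 - (1)·-0.500) / (12) = -1.312
Change: (-1.342, -0.830, 0.645, -0.979) → max |·| = 1.342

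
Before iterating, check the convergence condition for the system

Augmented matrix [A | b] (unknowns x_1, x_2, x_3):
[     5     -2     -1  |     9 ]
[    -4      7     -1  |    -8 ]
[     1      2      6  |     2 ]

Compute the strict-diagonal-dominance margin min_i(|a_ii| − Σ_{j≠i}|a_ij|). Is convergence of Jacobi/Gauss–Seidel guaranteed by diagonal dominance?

row 1: |5| − (2+1) = 2
row 2: |7| − (4+1) = 2
row 3: |6| − (1+2) = 3
minimum over rows = 2 → strictly diagonally dominant (convergence guaranteed)

2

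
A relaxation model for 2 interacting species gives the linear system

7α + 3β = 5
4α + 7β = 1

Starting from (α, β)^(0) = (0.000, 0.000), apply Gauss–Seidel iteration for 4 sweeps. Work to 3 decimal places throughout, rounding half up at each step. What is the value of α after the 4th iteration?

0.863

Iteration 1:
  α = (5 - (3)·0.000) / (7) = 0.714
  β = (1 - (4)·0.714) / (7) = -0.265
Iteration 2:
  α = (5 - (3)·-0.265) / (7) = 0.828
  β = (1 - (4)·0.828) / (7) = -0.330
Iteration 3:
  α = (5 - (3)·-0.330) / (7) = 0.856
  β = (1 - (4)·0.856) / (7) = -0.346
Iteration 4:
  α = (5 - (3)·-0.346) / (7) = 0.863
  β = (1 - (4)·0.863) / (7) = -0.350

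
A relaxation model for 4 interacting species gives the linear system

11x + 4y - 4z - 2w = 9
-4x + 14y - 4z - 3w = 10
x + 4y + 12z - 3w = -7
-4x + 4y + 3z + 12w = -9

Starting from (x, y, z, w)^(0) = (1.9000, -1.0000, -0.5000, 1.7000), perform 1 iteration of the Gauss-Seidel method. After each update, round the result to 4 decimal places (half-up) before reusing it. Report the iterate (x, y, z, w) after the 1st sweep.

Iteration 1:
  x = (9 - (4)·-1.0000 - (-4)·-0.5000 - (-2)·1.7000) / (11) = 1.3091
  y = (10 - (-4)·1.3091 - (-4)·-0.5000 - (-3)·1.7000) / (14) = 1.3097
  z = (-7 - (1)·1.3091 - (4)·1.3097 - (-3)·1.7000) / (12) = -0.7040
  w = (-9 - (-4)·1.3091 - (4)·1.3097 - (3)·-0.7040) / (12) = -0.5742

(1.3091, 1.3097, -0.7040, -0.5742)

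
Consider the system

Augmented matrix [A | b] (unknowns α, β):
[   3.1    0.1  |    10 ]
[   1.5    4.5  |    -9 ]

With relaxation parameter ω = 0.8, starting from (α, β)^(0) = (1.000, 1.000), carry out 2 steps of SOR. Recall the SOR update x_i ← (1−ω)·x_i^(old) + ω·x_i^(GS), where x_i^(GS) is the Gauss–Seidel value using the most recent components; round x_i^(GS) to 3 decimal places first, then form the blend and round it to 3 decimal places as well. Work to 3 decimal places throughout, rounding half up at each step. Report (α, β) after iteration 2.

(3.187, -2.876)

Iteration 1:
  α: GS value = (10 - (0.1)·1.000) / (3.1) = 3.194;  α ← (1−ω)·1.000 + ω·3.194 = 2.755
  β: GS value = (-9 - (1.5)·2.755) / (4.5) = -2.918;  β ← (1−ω)·1.000 + ω·-2.918 = -2.134
Iteration 2:
  α: GS value = (10 - (0.1)·-2.134) / (3.1) = 3.295;  α ← (1−ω)·2.755 + ω·3.295 = 3.187
  β: GS value = (-9 - (1.5)·3.187) / (4.5) = -3.062;  β ← (1−ω)·-2.134 + ω·-3.062 = -2.876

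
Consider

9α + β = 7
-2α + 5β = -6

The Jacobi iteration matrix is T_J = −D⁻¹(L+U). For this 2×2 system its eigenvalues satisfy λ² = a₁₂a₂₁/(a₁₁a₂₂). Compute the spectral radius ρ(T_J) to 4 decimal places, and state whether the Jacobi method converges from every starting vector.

a₁₂a₂₁/(a₁₁a₂₂) = (1)·(-2) / ((9)·(5)) = -0.044444
ρ = √|-0.044444| = √0.044444 = 0.2108
ρ < 1, so Jacobi converges

0.2108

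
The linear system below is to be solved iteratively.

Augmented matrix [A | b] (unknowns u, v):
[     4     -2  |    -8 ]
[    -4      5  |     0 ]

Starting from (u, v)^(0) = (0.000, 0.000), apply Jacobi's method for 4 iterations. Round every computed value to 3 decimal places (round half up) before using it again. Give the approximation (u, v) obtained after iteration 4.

(-2.800, -2.240)

Iteration 1:
  u = (-8 - (-2)·0.000) / (4) = -2.000
  v = (0 - (-4)·0.000) / (5) = 0.000
Iteration 2:
  u = (-8 - (-2)·0.000) / (4) = -2.000
  v = (0 - (-4)·-2.000) / (5) = -1.600
Iteration 3:
  u = (-8 - (-2)·-1.600) / (4) = -2.800
  v = (0 - (-4)·-2.000) / (5) = -1.600
Iteration 4:
  u = (-8 - (-2)·-1.600) / (4) = -2.800
  v = (0 - (-4)·-2.800) / (5) = -2.240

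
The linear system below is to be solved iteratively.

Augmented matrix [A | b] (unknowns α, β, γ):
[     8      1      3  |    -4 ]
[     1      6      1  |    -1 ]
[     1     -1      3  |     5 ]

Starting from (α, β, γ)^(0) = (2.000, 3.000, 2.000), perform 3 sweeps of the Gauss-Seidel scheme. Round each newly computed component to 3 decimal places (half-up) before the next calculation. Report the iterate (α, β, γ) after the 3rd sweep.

(-1.206, -0.297, 1.970)

Iteration 1:
  α = (-4 - (1)·3.000 - (3)·2.000) / (8) = -1.625
  β = (-1 - (1)·-1.625 - (1)·2.000) / (6) = -0.229
  γ = (5 - (1)·-1.625 - (-1)·-0.229) / (3) = 2.132
Iteration 2:
  α = (-4 - (1)·-0.229 - (3)·2.132) / (8) = -1.271
  β = (-1 - (1)·-1.271 - (1)·2.132) / (6) = -0.310
  γ = (5 - (1)·-1.271 - (-1)·-0.310) / (3) = 1.987
Iteration 3:
  α = (-4 - (1)·-0.310 - (3)·1.987) / (8) = -1.206
  β = (-1 - (1)·-1.206 - (1)·1.987) / (6) = -0.297
  γ = (5 - (1)·-1.206 - (-1)·-0.297) / (3) = 1.970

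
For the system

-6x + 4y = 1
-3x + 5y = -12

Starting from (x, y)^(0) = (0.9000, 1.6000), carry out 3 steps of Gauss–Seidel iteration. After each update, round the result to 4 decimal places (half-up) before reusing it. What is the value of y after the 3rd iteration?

Iteration 1:
  x = (1 - (4)·1.6000) / (-6) = 0.9000
  y = (-12 - (-3)·0.9000) / (5) = -1.8600
Iteration 2:
  x = (1 - (4)·-1.8600) / (-6) = -1.4067
  y = (-12 - (-3)·-1.4067) / (5) = -3.2440
Iteration 3:
  x = (1 - (4)·-3.2440) / (-6) = -2.3293
  y = (-12 - (-3)·-2.3293) / (5) = -3.7976

-3.7976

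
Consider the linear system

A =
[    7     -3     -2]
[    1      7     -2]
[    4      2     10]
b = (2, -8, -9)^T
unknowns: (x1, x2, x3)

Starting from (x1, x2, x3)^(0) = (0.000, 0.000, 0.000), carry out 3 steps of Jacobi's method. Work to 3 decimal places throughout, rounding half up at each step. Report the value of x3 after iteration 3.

-0.427

Iteration 1:
  x1 = (2 - (-3)·0.000 - (-2)·0.000) / (7) = 0.286
  x2 = (-8 - (1)·0.000 - (-2)·0.000) / (7) = -1.143
  x3 = (-9 - (4)·0.000 - (2)·0.000) / (10) = -0.900
Iteration 2:
  x1 = (2 - (-3)·-1.143 - (-2)·-0.900) / (7) = -0.461
  x2 = (-8 - (1)·0.286 - (-2)·-0.900) / (7) = -1.441
  x3 = (-9 - (4)·0.286 - (2)·-1.143) / (10) = -0.786
Iteration 3:
  x1 = (2 - (-3)·-1.441 - (-2)·-0.786) / (7) = -0.556
  x2 = (-8 - (1)·-0.461 - (-2)·-0.786) / (7) = -1.302
  x3 = (-9 - (4)·-0.461 - (2)·-1.441) / (10) = -0.427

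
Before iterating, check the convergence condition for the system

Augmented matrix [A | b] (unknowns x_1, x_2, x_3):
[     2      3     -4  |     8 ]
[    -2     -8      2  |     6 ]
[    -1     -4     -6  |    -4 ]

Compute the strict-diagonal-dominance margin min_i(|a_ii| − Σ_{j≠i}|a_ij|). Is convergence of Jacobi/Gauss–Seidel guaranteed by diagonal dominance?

row 1: |2| − (3+4) = -5
row 2: |-8| − (2+2) = 4
row 3: |-6| − (1+4) = 1
minimum over rows = -5 → not strictly diagonally dominant

-5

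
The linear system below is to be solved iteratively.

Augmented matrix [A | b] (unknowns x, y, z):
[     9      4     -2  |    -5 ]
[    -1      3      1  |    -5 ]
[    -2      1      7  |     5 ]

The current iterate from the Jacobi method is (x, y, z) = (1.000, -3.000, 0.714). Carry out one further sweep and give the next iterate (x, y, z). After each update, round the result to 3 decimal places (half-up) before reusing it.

(0.936, -1.571, 1.429)

One sweep:
  x = (-5 - (4)·-3.000 - (-2)·0.714) / (9) = 0.936
  y = (-5 - (-1)·1.000 - (1)·0.714) / (3) = -1.571
  z = (5 - (-2)·1.000 - (1)·-3.000) / (7) = 1.429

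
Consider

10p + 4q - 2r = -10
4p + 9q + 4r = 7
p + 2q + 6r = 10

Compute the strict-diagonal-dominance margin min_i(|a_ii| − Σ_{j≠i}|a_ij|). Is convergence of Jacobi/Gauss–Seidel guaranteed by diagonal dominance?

row 1: |10| − (4+2) = 4
row 2: |9| − (4+4) = 1
row 3: |6| − (1+2) = 3
minimum over rows = 1 → strictly diagonally dominant (convergence guaranteed)

1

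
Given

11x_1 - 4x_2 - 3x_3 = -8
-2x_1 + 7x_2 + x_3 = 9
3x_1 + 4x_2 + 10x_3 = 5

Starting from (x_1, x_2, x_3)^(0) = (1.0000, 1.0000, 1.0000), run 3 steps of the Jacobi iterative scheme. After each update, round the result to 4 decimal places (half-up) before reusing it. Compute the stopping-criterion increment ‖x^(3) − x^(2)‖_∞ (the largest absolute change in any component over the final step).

Iteration 1:
  x_1 = (-8 - (-4)·1.0000 - (-3)·1.0000) / (11) = -0.0909
  x_2 = (9 - (-2)·1.0000 - (1)·1.0000) / (7) = 1.4286
  x_3 = (5 - (3)·1.0000 - (4)·1.0000) / (10) = -0.2000
Iteration 2:
  x_1 = (-8 - (-4)·1.4286 - (-3)·-0.2000) / (11) = -0.2623
  x_2 = (9 - (-2)·-0.0909 - (1)·-0.2000) / (7) = 1.2883
  x_3 = (5 - (3)·-0.0909 - (4)·1.4286) / (10) = -0.0442
Iteration 3:
  x_1 = (-8 - (-4)·1.2883 - (-3)·-0.0442) / (11) = -0.2709
  x_2 = (9 - (-2)·-0.2623 - (1)·-0.0442) / (7) = 1.2171
  x_3 = (5 - (3)·-0.2623 - (4)·1.2883) / (10) = 0.0634
Change: (-0.0086, -0.0712, 0.1076) → max |·| = 0.1076

0.1076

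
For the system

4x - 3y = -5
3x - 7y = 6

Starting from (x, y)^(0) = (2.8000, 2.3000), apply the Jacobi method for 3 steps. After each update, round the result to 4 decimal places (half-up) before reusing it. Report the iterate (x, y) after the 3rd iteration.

(-1.7402, -1.2826)

Iteration 1:
  x = (-5 - (-3)·2.3000) / (4) = 0.4750
  y = (6 - (3)·2.8000) / (-7) = 0.3429
Iteration 2:
  x = (-5 - (-3)·0.3429) / (4) = -0.9928
  y = (6 - (3)·0.4750) / (-7) = -0.6536
Iteration 3:
  x = (-5 - (-3)·-0.6536) / (4) = -1.7402
  y = (6 - (3)·-0.9928) / (-7) = -1.2826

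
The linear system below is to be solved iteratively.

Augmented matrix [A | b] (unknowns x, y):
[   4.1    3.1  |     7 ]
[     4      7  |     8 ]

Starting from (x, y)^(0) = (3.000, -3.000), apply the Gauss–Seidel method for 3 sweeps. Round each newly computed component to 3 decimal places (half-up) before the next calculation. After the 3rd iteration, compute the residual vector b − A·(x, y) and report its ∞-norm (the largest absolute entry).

Iteration 1:
  x = (7 - (3.1)·-3.000) / (4.1) = 3.976
  y = (8 - (4)·3.976) / (7) = -1.129
Iteration 2:
  x = (7 - (3.1)·-1.129) / (4.1) = 2.561
  y = (8 - (4)·2.561) / (7) = -0.321
Iteration 3:
  x = (7 - (3.1)·-0.321) / (4.1) = 1.950
  y = (8 - (4)·1.950) / (7) = 0.029
Residual b − A·x = (-1.085, -0.003); ∞-norm = 1.085

1.085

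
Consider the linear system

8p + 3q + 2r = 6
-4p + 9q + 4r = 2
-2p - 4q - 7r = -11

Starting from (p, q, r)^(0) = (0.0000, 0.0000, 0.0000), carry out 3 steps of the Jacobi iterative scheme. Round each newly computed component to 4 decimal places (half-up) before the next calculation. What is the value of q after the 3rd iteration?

Iteration 1:
  p = (6 - (3)·0.0000 - (2)·0.0000) / (8) = 0.7500
  q = (2 - (-4)·0.0000 - (4)·0.0000) / (9) = 0.2222
  r = (-11 - (-2)·0.0000 - (-4)·0.0000) / (-7) = 1.5714
Iteration 2:
  p = (6 - (3)·0.2222 - (2)·1.5714) / (8) = 0.2738
  q = (2 - (-4)·0.7500 - (4)·1.5714) / (9) = -0.1428
  r = (-11 - (-2)·0.7500 - (-4)·0.2222) / (-7) = 1.2302
Iteration 3:
  p = (6 - (3)·-0.1428 - (2)·1.2302) / (8) = 0.4960
  q = (2 - (-4)·0.2738 - (4)·1.2302) / (9) = -0.2028
  r = (-11 - (-2)·0.2738 - (-4)·-0.1428) / (-7) = 1.5748

-0.2028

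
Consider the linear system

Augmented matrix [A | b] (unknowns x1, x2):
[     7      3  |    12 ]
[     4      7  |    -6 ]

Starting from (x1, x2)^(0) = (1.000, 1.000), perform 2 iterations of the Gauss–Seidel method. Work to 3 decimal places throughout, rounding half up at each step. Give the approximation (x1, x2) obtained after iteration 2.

(2.397, -2.227)

Iteration 1:
  x1 = (12 - (3)·1.000) / (7) = 1.286
  x2 = (-6 - (4)·1.286) / (7) = -1.592
Iteration 2:
  x1 = (12 - (3)·-1.592) / (7) = 2.397
  x2 = (-6 - (4)·2.397) / (7) = -2.227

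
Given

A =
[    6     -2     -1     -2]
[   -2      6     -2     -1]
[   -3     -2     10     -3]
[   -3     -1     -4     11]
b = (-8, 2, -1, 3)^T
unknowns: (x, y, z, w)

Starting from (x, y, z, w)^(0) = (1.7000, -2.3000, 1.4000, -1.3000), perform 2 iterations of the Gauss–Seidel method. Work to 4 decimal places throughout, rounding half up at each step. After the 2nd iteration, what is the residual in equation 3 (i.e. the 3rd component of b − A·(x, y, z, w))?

Iteration 1:
  x = (-8 - (-2)·-2.3000 - (-1)·1.4000 - (-2)·-1.3000) / (6) = -2.3000
  y = (2 - (-2)·-2.3000 - (-2)·1.4000 - (-1)·-1.3000) / (6) = -0.1833
  z = (-1 - (-3)·-2.3000 - (-2)·-0.1833 - (-3)·-1.3000) / (10) = -1.2167
  w = (3 - (-3)·-2.3000 - (-1)·-0.1833 - (-4)·-1.2167) / (11) = -0.8136
Iteration 2:
  x = (-8 - (-2)·-0.1833 - (-1)·-1.2167 - (-2)·-0.8136) / (6) = -1.8684
  y = (2 - (-2)·-1.8684 - (-2)·-1.2167 - (-1)·-0.8136) / (6) = -0.8306
  z = (-1 - (-3)·-1.8684 - (-2)·-0.8306 - (-3)·-0.8136) / (10) = -1.0707
  w = (3 - (-3)·-1.8684 - (-1)·-0.8306 - (-4)·-1.0707) / (11) = -0.7017
Residual b − A·x = (-0.9249, 0.4037, 0.3355, 0.0001)

0.3355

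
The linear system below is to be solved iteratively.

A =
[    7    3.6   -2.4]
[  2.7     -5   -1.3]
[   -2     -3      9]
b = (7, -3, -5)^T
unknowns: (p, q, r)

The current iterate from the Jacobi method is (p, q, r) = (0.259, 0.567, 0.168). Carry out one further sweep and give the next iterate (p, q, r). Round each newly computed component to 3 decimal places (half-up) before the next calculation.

(0.766, 0.696, -0.309)

One sweep:
  p = (7 - (3.6)·0.567 - (-2.4)·0.168) / (7) = 0.766
  q = (-3 - (2.7)·0.259 - (-1.3)·0.168) / (-5) = 0.696
  r = (-5 - (-2)·0.259 - (-3)·0.567) / (9) = -0.309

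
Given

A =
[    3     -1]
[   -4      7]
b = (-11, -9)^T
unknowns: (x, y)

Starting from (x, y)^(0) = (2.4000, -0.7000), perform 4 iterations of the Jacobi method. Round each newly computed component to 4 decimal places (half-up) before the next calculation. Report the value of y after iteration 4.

Iteration 1:
  x = (-11 - (-1)·-0.7000) / (3) = -3.9000
  y = (-9 - (-4)·2.4000) / (7) = 0.0857
Iteration 2:
  x = (-11 - (-1)·0.0857) / (3) = -3.6381
  y = (-9 - (-4)·-3.9000) / (7) = -3.5143
Iteration 3:
  x = (-11 - (-1)·-3.5143) / (3) = -4.8381
  y = (-9 - (-4)·-3.6381) / (7) = -3.3646
Iteration 4:
  x = (-11 - (-1)·-3.3646) / (3) = -4.7882
  y = (-9 - (-4)·-4.8381) / (7) = -4.0503

-4.0503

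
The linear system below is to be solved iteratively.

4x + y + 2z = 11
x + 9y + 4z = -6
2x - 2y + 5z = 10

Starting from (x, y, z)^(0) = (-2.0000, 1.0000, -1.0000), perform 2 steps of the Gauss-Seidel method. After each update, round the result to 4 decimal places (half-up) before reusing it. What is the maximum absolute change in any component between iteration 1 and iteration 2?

Iteration 1:
  x = (11 - (1)·1.0000 - (2)·-1.0000) / (4) = 3.0000
  y = (-6 - (1)·3.0000 - (4)·-1.0000) / (9) = -0.5556
  z = (10 - (2)·3.0000 - (-2)·-0.5556) / (5) = 0.5778
Iteration 2:
  x = (11 - (1)·-0.5556 - (2)·0.5778) / (4) = 2.6000
  y = (-6 - (1)·2.6000 - (4)·0.5778) / (9) = -1.2124
  z = (10 - (2)·2.6000 - (-2)·-1.2124) / (5) = 0.4750
Change: (-0.4000, -0.6568, -0.1028) → max |·| = 0.6568

0.6568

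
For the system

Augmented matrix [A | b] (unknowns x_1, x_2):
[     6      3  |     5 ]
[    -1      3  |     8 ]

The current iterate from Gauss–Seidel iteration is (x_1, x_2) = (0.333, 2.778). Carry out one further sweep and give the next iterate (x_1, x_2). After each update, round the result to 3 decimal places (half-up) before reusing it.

One sweep:
  x_1 = (5 - (3)·2.778) / (6) = -0.556
  x_2 = (8 - (-1)·-0.556) / (3) = 2.481

(-0.556, 2.481)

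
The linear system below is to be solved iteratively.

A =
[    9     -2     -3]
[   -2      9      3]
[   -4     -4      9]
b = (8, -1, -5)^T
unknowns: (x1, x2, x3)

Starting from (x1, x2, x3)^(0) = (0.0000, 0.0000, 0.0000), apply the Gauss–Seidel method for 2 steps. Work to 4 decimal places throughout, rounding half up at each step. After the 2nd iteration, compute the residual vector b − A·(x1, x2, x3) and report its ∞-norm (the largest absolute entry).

Iteration 1:
  x1 = (8 - (-2)·0.0000 - (-3)·0.0000) / (9) = 0.8889
  x2 = (-1 - (-2)·0.8889 - (3)·0.0000) / (9) = 0.0864
  x3 = (-5 - (-4)·0.8889 - (-4)·0.0864) / (9) = -0.1221
Iteration 2:
  x1 = (8 - (-2)·0.0864 - (-3)·-0.1221) / (9) = 0.8674
  x2 = (-1 - (-2)·0.8674 - (3)·-0.1221) / (9) = 0.1223
  x3 = (-5 - (-4)·0.8674 - (-4)·0.1223) / (9) = -0.1157
Residual b − A·x = (0.0909, -0.0188, 0.0001); ∞-norm = 0.0909

0.0909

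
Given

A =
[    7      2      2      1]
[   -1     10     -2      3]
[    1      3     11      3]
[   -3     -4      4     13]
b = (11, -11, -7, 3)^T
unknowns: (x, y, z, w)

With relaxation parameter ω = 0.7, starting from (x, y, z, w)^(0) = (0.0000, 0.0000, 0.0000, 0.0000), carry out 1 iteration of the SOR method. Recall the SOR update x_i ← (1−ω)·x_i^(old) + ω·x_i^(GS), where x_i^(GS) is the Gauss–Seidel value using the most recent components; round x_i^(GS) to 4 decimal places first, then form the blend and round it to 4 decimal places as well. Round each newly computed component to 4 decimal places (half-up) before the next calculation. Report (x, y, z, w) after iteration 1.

(1.1000, -0.6930, -0.3832, 0.2725)

Iteration 1:
  x: GS value = (11 - (2)·0.0000 - (2)·0.0000 - (1)·0.0000) / (7) = 1.5714;  x ← (1−ω)·0.0000 + ω·1.5714 = 1.1000
  y: GS value = (-11 - (-1)·1.1000 - (-2)·0.0000 - (3)·0.0000) / (10) = -0.9900;  y ← (1−ω)·0.0000 + ω·-0.9900 = -0.6930
  z: GS value = (-7 - (1)·1.1000 - (3)·-0.6930 - (3)·0.0000) / (11) = -0.5474;  z ← (1−ω)·0.0000 + ω·-0.5474 = -0.3832
  w: GS value = (3 - (-3)·1.1000 - (-4)·-0.6930 - (4)·-0.3832) / (13) = 0.3893;  w ← (1−ω)·0.0000 + ω·0.3893 = 0.2725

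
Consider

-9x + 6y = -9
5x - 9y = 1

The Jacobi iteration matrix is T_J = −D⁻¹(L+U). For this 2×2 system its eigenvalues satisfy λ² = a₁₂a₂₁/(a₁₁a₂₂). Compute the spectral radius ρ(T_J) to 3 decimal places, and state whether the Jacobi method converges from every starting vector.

a₁₂a₂₁/(a₁₁a₂₂) = (6)·(5) / ((-9)·(-9)) = 0.370370
ρ = √|0.370370| = √0.370370 = 0.609
ρ < 1, so Jacobi converges

0.609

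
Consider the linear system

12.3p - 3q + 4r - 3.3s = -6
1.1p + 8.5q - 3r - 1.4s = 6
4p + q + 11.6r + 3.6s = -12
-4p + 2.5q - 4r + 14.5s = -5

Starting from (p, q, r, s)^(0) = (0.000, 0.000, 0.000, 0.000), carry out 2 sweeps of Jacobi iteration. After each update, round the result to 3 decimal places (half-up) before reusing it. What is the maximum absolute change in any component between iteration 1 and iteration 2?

0.541

Iteration 1:
  p = (-6 - (-3)·0.000 - (4)·0.000 - (-3.3)·0.000) / (12.3) = -0.488
  q = (6 - (1.1)·0.000 - (-3)·0.000 - (-1.4)·0.000) / (8.5) = 0.706
  r = (-12 - (4)·0.000 - (1)·0.000 - (3.6)·0.000) / (11.6) = -1.034
  s = (-5 - (-4)·0.000 - (2.5)·0.000 - (-4)·0.000) / (14.5) = -0.345
Iteration 2:
  p = (-6 - (-3)·0.706 - (4)·-1.034 - (-3.3)·-0.345) / (12.3) = -0.072
  q = (6 - (1.1)·-0.488 - (-3)·-1.034 - (-1.4)·-0.345) / (8.5) = 0.347
  r = (-12 - (4)·-0.488 - (1)·0.706 - (3.6)·-0.345) / (11.6) = -0.820
  s = (-5 - (-4)·-0.488 - (2.5)·0.706 - (-4)·-1.034) / (14.5) = -0.886
Change: (0.416, -0.359, 0.214, -0.541) → max |·| = 0.541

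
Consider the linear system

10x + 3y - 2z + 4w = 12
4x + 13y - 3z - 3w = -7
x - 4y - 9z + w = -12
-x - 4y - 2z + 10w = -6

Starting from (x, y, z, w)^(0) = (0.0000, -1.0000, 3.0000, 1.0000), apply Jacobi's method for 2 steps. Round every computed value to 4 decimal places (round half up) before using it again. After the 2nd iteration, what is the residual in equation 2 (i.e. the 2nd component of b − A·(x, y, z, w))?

0.0683

Iteration 1:
  x = (12 - (3)·-1.0000 - (-2)·3.0000 - (4)·1.0000) / (10) = 1.7000
  y = (-7 - (4)·0.0000 - (-3)·3.0000 - (-3)·1.0000) / (13) = 0.3846
  z = (-12 - (1)·0.0000 - (-4)·-1.0000 - (1)·1.0000) / (-9) = 1.8889
  w = (-6 - (-1)·0.0000 - (-4)·-1.0000 - (-2)·3.0000) / (10) = -0.4000
Iteration 2:
  x = (12 - (3)·0.3846 - (-2)·1.8889 - (4)·-0.4000) / (10) = 1.6224
  y = (-7 - (4)·1.7000 - (-3)·1.8889 - (-3)·-0.4000) / (13) = -0.7179
  z = (-12 - (1)·1.7000 - (-4)·0.3846 - (1)·-0.4000) / (-9) = 1.3068
  w = (-6 - (-1)·1.7000 - (-4)·0.3846 - (-2)·1.8889) / (10) = 0.1016
Residual b − A·x = (0.1369, 0.0683, -4.8344, -5.6516)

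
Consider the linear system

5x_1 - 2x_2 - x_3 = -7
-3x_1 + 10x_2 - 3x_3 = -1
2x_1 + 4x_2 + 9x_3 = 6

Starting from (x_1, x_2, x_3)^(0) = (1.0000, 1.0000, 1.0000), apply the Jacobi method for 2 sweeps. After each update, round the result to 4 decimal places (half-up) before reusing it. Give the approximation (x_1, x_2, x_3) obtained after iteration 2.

(-1.2000, -0.3400, 0.6222)

Iteration 1:
  x_1 = (-7 - (-2)·1.0000 - (-1)·1.0000) / (5) = -0.8000
  x_2 = (-1 - (-3)·1.0000 - (-3)·1.0000) / (10) = 0.5000
  x_3 = (6 - (2)·1.0000 - (4)·1.0000) / (9) = 0.0000
Iteration 2:
  x_1 = (-7 - (-2)·0.5000 - (-1)·0.0000) / (5) = -1.2000
  x_2 = (-1 - (-3)·-0.8000 - (-3)·0.0000) / (10) = -0.3400
  x_3 = (6 - (2)·-0.8000 - (4)·0.5000) / (9) = 0.6222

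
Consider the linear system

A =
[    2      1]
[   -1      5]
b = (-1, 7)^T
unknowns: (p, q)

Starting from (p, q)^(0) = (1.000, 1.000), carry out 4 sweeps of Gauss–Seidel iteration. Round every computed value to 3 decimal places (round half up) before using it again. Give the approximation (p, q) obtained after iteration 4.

(-1.091, 1.182)

Iteration 1:
  p = (-1 - (1)·1.000) / (2) = -1.000
  q = (7 - (-1)·-1.000) / (5) = 1.200
Iteration 2:
  p = (-1 - (1)·1.200) / (2) = -1.100
  q = (7 - (-1)·-1.100) / (5) = 1.180
Iteration 3:
  p = (-1 - (1)·1.180) / (2) = -1.090
  q = (7 - (-1)·-1.090) / (5) = 1.182
Iteration 4:
  p = (-1 - (1)·1.182) / (2) = -1.091
  q = (7 - (-1)·-1.091) / (5) = 1.182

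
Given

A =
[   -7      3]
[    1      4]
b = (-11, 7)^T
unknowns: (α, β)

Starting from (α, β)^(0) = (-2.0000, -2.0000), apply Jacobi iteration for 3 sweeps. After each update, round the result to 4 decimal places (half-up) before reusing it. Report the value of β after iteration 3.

1.1161

Iteration 1:
  α = (-11 - (3)·-2.0000) / (-7) = 0.7143
  β = (7 - (1)·-2.0000) / (4) = 2.2500
Iteration 2:
  α = (-11 - (3)·2.2500) / (-7) = 2.5357
  β = (7 - (1)·0.7143) / (4) = 1.5714
Iteration 3:
  α = (-11 - (3)·1.5714) / (-7) = 2.2449
  β = (7 - (1)·2.5357) / (4) = 1.1161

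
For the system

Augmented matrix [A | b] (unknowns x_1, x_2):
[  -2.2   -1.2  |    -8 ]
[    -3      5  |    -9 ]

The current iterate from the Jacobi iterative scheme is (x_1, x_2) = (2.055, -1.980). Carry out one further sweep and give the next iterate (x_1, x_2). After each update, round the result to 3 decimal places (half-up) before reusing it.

One sweep:
  x_1 = (-8 - (-1.2)·-1.980) / (-2.2) = 4.716
  x_2 = (-9 - (-3)·2.055) / (5) = -0.567

(4.716, -0.567)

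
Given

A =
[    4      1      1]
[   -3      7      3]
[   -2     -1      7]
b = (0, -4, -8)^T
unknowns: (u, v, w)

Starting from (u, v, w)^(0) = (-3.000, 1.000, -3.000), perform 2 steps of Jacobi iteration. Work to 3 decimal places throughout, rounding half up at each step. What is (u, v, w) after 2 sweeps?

(0.607, 0.439, -1.082)

Iteration 1:
  u = (0 - (1)·1.000 - (1)·-3.000) / (4) = 0.500
  v = (-4 - (-3)·-3.000 - (3)·-3.000) / (7) = -0.571
  w = (-8 - (-2)·-3.000 - (-1)·1.000) / (7) = -1.857
Iteration 2:
  u = (0 - (1)·-0.571 - (1)·-1.857) / (4) = 0.607
  v = (-4 - (-3)·0.500 - (3)·-1.857) / (7) = 0.439
  w = (-8 - (-2)·0.500 - (-1)·-0.571) / (7) = -1.082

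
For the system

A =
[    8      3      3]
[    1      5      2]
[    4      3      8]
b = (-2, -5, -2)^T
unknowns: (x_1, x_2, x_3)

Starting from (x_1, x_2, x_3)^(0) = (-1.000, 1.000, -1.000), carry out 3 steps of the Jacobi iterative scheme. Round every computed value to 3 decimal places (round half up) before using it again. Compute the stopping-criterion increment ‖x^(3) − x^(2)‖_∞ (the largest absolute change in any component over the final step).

Iteration 1:
  x_1 = (-2 - (3)·1.000 - (3)·-1.000) / (8) = -0.250
  x_2 = (-5 - (1)·-1.000 - (2)·-1.000) / (5) = -0.400
  x_3 = (-2 - (4)·-1.000 - (3)·1.000) / (8) = -0.125
Iteration 2:
  x_1 = (-2 - (3)·-0.400 - (3)·-0.125) / (8) = -0.053
  x_2 = (-5 - (1)·-0.250 - (2)·-0.125) / (5) = -0.900
  x_3 = (-2 - (4)·-0.250 - (3)·-0.400) / (8) = 0.025
Iteration 3:
  x_1 = (-2 - (3)·-0.900 - (3)·0.025) / (8) = 0.078
  x_2 = (-5 - (1)·-0.053 - (2)·0.025) / (5) = -0.999
  x_3 = (-2 - (4)·-0.053 - (3)·-0.900) / (8) = 0.114
Change: (0.131, -0.099, 0.089) → max |·| = 0.131

0.131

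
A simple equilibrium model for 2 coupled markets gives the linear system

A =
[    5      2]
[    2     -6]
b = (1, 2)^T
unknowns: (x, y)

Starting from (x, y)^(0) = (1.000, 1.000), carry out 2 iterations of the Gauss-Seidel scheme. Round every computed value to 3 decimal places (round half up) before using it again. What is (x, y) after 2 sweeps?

Iteration 1:
  x = (1 - (2)·1.000) / (5) = -0.200
  y = (2 - (2)·-0.200) / (-6) = -0.400
Iteration 2:
  x = (1 - (2)·-0.400) / (5) = 0.360
  y = (2 - (2)·0.360) / (-6) = -0.213

(0.360, -0.213)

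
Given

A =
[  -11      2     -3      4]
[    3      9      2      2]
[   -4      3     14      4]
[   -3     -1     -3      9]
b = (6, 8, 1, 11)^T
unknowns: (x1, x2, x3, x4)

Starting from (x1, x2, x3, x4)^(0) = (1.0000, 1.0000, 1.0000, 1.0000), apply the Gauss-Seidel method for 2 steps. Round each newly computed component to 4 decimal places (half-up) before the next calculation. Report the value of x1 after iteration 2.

0.0466

Iteration 1:
  x1 = (6 - (2)·1.0000 - (-3)·1.0000 - (4)·1.0000) / (-11) = -0.2727
  x2 = (8 - (3)·-0.2727 - (2)·1.0000 - (2)·1.0000) / (9) = 0.5353
  x3 = (1 - (-4)·-0.2727 - (3)·0.5353 - (4)·1.0000) / (14) = -0.4069
  x4 = (11 - (-3)·-0.2727 - (-1)·0.5353 - (-3)·-0.4069) / (9) = 1.0552
Iteration 2:
  x1 = (6 - (2)·0.5353 - (-3)·-0.4069 - (4)·1.0552) / (-11) = 0.0466
  x2 = (8 - (3)·0.0466 - (2)·-0.4069 - (2)·1.0552) / (9) = 0.7293
  x3 = (1 - (-4)·0.0466 - (3)·0.7293 - (4)·1.0552) / (14) = -0.3730
  x4 = (11 - (-3)·0.0466 - (-1)·0.7293 - (-3)·-0.3730) / (9) = 1.1945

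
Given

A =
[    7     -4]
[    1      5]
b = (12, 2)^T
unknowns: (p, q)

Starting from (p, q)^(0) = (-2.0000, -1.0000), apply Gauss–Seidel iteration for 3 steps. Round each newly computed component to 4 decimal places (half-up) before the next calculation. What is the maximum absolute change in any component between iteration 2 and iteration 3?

Iteration 1:
  p = (12 - (-4)·-1.0000) / (7) = 1.1429
  q = (2 - (1)·1.1429) / (5) = 0.1714
Iteration 2:
  p = (12 - (-4)·0.1714) / (7) = 1.8122
  q = (2 - (1)·1.8122) / (5) = 0.0376
Iteration 3:
  p = (12 - (-4)·0.0376) / (7) = 1.7358
  q = (2 - (1)·1.7358) / (5) = 0.0528
Change: (-0.0764, 0.0152) → max |·| = 0.0764

0.0764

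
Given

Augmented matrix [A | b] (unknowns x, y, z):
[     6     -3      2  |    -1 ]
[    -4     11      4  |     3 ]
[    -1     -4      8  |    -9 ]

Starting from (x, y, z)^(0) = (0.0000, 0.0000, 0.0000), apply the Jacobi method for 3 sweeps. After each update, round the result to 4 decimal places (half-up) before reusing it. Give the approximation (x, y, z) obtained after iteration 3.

(0.4804, 0.7652, -0.7713)

Iteration 1:
  x = (-1 - (-3)·0.0000 - (2)·0.0000) / (6) = -0.1667
  y = (3 - (-4)·0.0000 - (4)·0.0000) / (11) = 0.2727
  z = (-9 - (-1)·0.0000 - (-4)·0.0000) / (8) = -1.1250
Iteration 2:
  x = (-1 - (-3)·0.2727 - (2)·-1.1250) / (6) = 0.3447
  y = (3 - (-4)·-0.1667 - (4)·-1.1250) / (11) = 0.6212
  z = (-9 - (-1)·-0.1667 - (-4)·0.2727) / (8) = -1.0095
Iteration 3:
  x = (-1 - (-3)·0.6212 - (2)·-1.0095) / (6) = 0.4804
  y = (3 - (-4)·0.3447 - (4)·-1.0095) / (11) = 0.7652
  z = (-9 - (-1)·0.3447 - (-4)·0.6212) / (8) = -0.7713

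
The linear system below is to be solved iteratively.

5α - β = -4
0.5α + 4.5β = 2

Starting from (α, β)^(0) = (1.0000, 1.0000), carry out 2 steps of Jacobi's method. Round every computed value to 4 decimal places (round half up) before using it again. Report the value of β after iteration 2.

Iteration 1:
  α = (-4 - (-1)·1.0000) / (5) = -0.6000
  β = (2 - (0.5)·1.0000) / (4.5) = 0.3333
Iteration 2:
  α = (-4 - (-1)·0.3333) / (5) = -0.7333
  β = (2 - (0.5)·-0.6000) / (4.5) = 0.5111

0.5111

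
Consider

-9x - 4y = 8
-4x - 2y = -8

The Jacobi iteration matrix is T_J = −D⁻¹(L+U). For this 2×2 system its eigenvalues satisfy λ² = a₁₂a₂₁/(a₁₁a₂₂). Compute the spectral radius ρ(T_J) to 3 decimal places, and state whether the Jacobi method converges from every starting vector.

a₁₂a₂₁/(a₁₁a₂₂) = (-4)·(-4) / ((-9)·(-2)) = 0.888889
ρ = √|0.888889| = √0.888889 = 0.943
ρ < 1, so Jacobi converges

0.943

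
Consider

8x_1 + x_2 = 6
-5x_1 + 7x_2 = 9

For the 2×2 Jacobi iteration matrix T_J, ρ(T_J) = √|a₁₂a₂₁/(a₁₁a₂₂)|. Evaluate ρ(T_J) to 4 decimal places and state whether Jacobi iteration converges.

0.2988

a₁₂a₂₁/(a₁₁a₂₂) = (1)·(-5) / ((8)·(7)) = -0.089286
ρ = √|-0.089286| = √0.089286 = 0.2988
ρ < 1, so Jacobi converges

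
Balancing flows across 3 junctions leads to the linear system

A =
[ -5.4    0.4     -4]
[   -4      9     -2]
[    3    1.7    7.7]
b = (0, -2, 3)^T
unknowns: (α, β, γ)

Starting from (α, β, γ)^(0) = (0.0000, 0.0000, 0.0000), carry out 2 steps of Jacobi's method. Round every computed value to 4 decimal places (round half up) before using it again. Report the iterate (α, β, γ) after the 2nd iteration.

Iteration 1:
  α = (0 - (0.4)·0.0000 - (-4)·0.0000) / (-5.4) = 0.0000
  β = (-2 - (-4)·0.0000 - (-2)·0.0000) / (9) = -0.2222
  γ = (3 - (3)·0.0000 - (1.7)·0.0000) / (7.7) = 0.3896
Iteration 2:
  α = (0 - (0.4)·-0.2222 - (-4)·0.3896) / (-5.4) = -0.3051
  β = (-2 - (-4)·0.0000 - (-2)·0.3896) / (9) = -0.1356
  γ = (3 - (3)·0.0000 - (1.7)·-0.2222) / (7.7) = 0.4387

(-0.3051, -0.1356, 0.4387)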